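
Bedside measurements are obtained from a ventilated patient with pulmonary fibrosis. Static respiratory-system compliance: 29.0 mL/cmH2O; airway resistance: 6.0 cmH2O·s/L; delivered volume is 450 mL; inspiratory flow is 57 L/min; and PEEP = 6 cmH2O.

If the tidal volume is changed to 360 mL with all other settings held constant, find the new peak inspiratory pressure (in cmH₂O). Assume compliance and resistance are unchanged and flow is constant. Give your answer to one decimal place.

Flow: 57 L/min ÷ 60 = 0.95 L/s.
PIP = Vt/C + R·V̇ + PEEP (constant-flow equation of motion).
Only the elastic term changes: ΔPIP = ΔVt / C = (360 − 450) / 29.0 = -3.103 cmH2O.
Original PIP = 450/29.0 + 6.0×0.95 + 6 = 27.217 cmH2O; new PIP = 27.217 + (-3.103) = 24.114 cmH2O.

24.1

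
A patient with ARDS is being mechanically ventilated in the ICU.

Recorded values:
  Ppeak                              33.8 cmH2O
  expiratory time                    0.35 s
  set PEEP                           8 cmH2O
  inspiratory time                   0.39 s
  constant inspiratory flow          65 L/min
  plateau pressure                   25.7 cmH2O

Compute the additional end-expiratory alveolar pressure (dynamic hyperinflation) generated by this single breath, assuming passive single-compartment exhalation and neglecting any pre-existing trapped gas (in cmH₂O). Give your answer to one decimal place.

2.5

Flow: 65 L/min ÷ 60 = 1.0833 L/s.
Vt = flow × Ti = 1.0833 L/s × 0.39 s × 1000 mL/L = 422.49 mL.
R = (PIP − Pplat)/V̇ = (33.8 − 25.7) / 1.0833 = 8.1/1.0833 = 7.477 cmH2O·s/L.
C = Vt/(Pplat − PEEP) = 422.49 / (25.7 − 8) = 422.49/17.7 = 23.869 mL/cmH2O.
τ = R × C = 7.477 × 0.02387 L/cmH2O = 0.1785 s.
Fraction remaining = e^(−Te/τ) = e^(−0.35/0.1785) = 0.1407; trapped volume = 422.49 × 0.1407 = 59.444 mL.
Additional alveolar pressure from trapping ≈ V_trapped / C = 59.444 / 23.869 = 2.49 cmH2O.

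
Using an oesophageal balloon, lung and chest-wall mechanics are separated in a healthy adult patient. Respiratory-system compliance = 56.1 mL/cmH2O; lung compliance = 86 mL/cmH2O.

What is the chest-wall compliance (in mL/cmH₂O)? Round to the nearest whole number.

1/Ccw = 1/Crs − 1/CL.
1/Ccw = 1/56.1 − 1/86 = 0.006197.
Ccw = 161.37 mL/cmH2O.

161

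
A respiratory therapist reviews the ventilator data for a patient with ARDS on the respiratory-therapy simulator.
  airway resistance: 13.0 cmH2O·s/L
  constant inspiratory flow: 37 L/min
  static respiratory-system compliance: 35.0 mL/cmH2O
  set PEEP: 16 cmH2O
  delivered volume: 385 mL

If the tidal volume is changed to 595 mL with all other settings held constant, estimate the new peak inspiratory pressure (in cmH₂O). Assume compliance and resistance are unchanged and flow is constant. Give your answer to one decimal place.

Flow: 37 L/min ÷ 60 = 0.6167 L/s.
PIP = Vt/C + R·V̇ + PEEP (constant-flow equation of motion).
Only the elastic term changes: ΔPIP = ΔVt / C = (595 − 385) / 35.0 = 6.0 cmH2O.
Original PIP = 385/35.0 + 13.0×0.6167 + 16 = 35.017 cmH2O; new PIP = 35.017 + (6.0) = 41.017 cmH2O.

41.0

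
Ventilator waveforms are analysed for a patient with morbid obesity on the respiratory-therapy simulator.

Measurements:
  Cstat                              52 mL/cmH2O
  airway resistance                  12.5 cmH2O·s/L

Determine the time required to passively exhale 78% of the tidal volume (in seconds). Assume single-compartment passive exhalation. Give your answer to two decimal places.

0.98

τ = R × C = 12.5 × 52 mL/cmH2O = 12.5 × 0.052 L/cmH2O = 0.65 s.
Exhaled fraction f = 1 − e^(−t/τ) → t = −τ·ln(1 − f) = −0.65·ln(0.22) = 0.9842 s.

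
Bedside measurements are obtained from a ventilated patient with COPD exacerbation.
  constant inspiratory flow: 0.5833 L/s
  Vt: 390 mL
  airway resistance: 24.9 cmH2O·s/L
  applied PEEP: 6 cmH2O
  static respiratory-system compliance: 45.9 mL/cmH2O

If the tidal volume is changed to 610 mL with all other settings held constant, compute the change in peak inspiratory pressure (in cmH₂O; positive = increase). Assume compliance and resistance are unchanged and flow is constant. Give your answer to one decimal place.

PIP = Vt/C + R·V̇ + PEEP (constant-flow equation of motion).
Only the elastic term changes: ΔPIP = ΔVt / C = (610 − 390) / 45.9 = 4.793 cmH2O.

4.8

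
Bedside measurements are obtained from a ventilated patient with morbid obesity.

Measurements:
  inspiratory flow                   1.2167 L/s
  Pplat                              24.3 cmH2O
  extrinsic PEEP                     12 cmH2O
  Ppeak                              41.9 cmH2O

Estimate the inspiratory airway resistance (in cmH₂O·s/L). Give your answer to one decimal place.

14.5

Raw = (PIP − Pplat) / flow = (41.9 − 24.3) / 1.2167 = 17.6 / 1.2167 = 14.465 cmH2O·s/L.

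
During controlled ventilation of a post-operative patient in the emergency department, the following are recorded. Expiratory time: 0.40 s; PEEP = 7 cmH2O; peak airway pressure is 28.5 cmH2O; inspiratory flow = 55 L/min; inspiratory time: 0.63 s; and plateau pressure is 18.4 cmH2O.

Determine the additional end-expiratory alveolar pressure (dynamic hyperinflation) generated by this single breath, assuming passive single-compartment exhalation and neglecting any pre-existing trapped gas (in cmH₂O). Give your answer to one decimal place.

5.6

Flow: 55 L/min ÷ 60 = 0.9167 L/s.
Vt = flow × Ti = 0.9167 L/s × 0.63 s × 1000 mL/L = 577.52 mL.
R = (PIP − Pplat)/V̇ = (28.5 − 18.4) / 0.9167 = 10.1/0.9167 = 11.018 cmH2O·s/L.
C = Vt/(Pplat − PEEP) = 577.52 / (18.4 − 7) = 577.52/11.4 = 50.66 mL/cmH2O.
τ = R × C = 11.018 × 0.05066 L/cmH2O = 0.5582 s.
Fraction remaining = e^(−Te/τ) = e^(−0.40/0.5582) = 0.4884; trapped volume = 577.52 × 0.4884 = 282.06 mL.
Additional alveolar pressure from trapping ≈ V_trapped / C = 282.06 / 50.66 = 5.568 cmH2O.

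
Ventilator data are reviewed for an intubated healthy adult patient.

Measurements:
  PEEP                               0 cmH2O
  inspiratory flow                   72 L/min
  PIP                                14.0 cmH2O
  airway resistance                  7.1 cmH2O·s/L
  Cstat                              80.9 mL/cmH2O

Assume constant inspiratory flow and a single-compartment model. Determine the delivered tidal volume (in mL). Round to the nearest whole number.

Flow: 72 L/min ÷ 60 = 1.2 L/s.
Equation of motion (constant flow): PIP = Vt/C + R·V̇ + PEEP.
Vt/C = PIP − R·V̇ − PEEP = 14.0 − 8.52 − 0 = 5.48 cmH2O.
Vt = C × 5.48 = 80.9 × 5.48 = 443.33 mL.

443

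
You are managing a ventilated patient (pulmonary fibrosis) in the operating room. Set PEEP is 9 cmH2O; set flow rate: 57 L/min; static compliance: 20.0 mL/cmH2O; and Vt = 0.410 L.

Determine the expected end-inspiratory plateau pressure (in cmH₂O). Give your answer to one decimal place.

29.5

Pplat = PEEP + Vt / Cstat = 9 + 410 / 20.0 = 9 + 20.5 = 29.5 cmH2O.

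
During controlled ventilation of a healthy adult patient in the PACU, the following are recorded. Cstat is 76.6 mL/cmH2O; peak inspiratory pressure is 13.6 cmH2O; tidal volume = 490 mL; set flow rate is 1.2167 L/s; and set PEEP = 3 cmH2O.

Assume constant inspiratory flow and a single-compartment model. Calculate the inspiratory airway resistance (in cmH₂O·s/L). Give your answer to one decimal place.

Equation of motion (constant flow): PIP = Vt/C + R·V̇ + PEEP.
R·V̇ = PIP − Vt/C − PEEP = 13.6 − 490/76.6 − 3 = 13.6 − 6.397 − 3 = 4.203 cmH2O.
R = 4.203 / 1.2167 = 3.454 cmH2O·s/L.

3.5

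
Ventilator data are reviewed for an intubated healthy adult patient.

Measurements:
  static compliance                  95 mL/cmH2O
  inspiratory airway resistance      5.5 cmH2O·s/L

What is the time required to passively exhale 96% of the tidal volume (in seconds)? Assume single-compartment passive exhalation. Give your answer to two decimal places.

τ = R × C = 5.5 × 95 mL/cmH2O = 5.5 × 0.095 L/cmH2O = 0.5225 s.
Exhaled fraction f = 1 − e^(−t/τ) → t = −τ·ln(1 − f) = −0.5225·ln(0.04) = 1.682 s.

1.68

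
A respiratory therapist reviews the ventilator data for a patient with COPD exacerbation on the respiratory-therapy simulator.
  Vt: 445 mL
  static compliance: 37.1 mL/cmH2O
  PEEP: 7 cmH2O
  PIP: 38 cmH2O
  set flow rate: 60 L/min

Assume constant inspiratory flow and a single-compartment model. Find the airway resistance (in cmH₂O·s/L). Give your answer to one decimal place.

Flow: 60 L/min ÷ 60 = 1 L/s.
Equation of motion (constant flow): PIP = Vt/C + R·V̇ + PEEP.
R·V̇ = PIP − Vt/C − PEEP = 38 − 445/37.1 − 7 = 38 − 11.995 − 7 = 19.005 cmH2O.
R = 19.005 / 1 = 19.005 cmH2O·s/L.

19.0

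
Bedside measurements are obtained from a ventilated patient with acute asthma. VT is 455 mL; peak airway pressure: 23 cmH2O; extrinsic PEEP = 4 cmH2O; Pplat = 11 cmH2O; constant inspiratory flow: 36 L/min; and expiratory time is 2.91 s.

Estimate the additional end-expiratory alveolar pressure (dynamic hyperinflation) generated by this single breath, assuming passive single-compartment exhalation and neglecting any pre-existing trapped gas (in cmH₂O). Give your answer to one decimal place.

Flow: 36 L/min ÷ 60 = 0.6 L/s.
R = (PIP − Pplat)/V̇ = (23 − 11) / 0.6 = 12.0/0.6 = 20.0 cmH2O·s/L.
C = Vt/(Pplat − PEEP) = 455.0 / (11 − 4) = 455.0/7.0 = 65.0 mL/cmH2O.
τ = R × C = 20.0 × 0.065 L/cmH2O = 1.3 s.
Fraction remaining = e^(−Te/τ) = e^(−2.91/1.3) = 0.1066; trapped volume = 455.0 × 0.1066 = 48.503 mL.
Additional alveolar pressure from trapping ≈ V_trapped / C = 48.503 / 65.0 = 0.7462 cmH2O.

0.7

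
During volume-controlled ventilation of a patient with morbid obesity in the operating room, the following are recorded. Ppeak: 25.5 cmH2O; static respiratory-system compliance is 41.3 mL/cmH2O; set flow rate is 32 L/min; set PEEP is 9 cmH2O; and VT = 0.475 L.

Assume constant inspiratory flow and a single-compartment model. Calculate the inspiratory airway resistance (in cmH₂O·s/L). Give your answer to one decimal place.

9.4

Flow: 32 L/min ÷ 60 = 0.5333 L/s.
Equation of motion (constant flow): PIP = Vt/C + R·V̇ + PEEP.
R·V̇ = PIP − Vt/C − PEEP = 25.5 − 475/41.3 − 9 = 25.5 − 11.501 − 9 = 4.999 cmH2O.
R = 4.999 / 0.5333 = 9.374 cmH2O·s/L.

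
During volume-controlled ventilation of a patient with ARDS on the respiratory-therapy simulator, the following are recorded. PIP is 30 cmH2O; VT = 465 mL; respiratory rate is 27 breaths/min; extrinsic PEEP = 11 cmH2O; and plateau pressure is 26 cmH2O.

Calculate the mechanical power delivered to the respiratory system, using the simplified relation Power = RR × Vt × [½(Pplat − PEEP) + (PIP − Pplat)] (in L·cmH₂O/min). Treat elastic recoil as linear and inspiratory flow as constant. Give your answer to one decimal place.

144.4

Per-breath work = Vt × [½(Pplat−PEEP) + (PIP−Pplat)] = 0.465 × [0.5×15.0 + 4.0] = 0.465 × 11.5 = 5.348 L·cmH2O.
Power = 27 × 5.348 = 144.4 L·cmH2O/min.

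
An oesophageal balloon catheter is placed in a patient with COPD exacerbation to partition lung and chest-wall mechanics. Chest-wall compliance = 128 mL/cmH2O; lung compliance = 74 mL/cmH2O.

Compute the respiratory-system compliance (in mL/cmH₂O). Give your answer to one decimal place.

46.9

Lung and chest wall are elastances in series: 1/Crs = 1/CL + 1/Ccw.
1/Crs = 1/74 + 1/128 = 0.02133.
Crs = 46.882 mL/cmH2O.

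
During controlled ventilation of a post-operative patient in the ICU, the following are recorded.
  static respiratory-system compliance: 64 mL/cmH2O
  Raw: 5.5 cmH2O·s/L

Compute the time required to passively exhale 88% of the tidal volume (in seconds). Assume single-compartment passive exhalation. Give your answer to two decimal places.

τ = R × C = 5.5 × 64 mL/cmH2O = 5.5 × 0.064 L/cmH2O = 0.352 s.
Exhaled fraction f = 1 − e^(−t/τ) → t = −τ·ln(1 − f) = −0.352·ln(0.12) = 0.7463 s.

0.75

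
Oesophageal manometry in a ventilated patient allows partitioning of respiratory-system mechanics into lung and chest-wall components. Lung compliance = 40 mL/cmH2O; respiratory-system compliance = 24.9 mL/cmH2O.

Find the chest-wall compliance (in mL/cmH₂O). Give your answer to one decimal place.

66.0

1/Ccw = 1/Crs − 1/CL.
1/Ccw = 1/24.9 − 1/40 = 0.01516.
Ccw = 65.963 mL/cmH2O.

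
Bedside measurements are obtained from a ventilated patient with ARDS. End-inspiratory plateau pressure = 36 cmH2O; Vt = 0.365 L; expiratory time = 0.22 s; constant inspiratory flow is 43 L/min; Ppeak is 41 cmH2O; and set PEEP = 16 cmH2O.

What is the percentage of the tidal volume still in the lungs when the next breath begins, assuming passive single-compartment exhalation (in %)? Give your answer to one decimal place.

Flow: 43 L/min ÷ 60 = 0.7167 L/s.
R = (PIP − Pplat)/V̇ = (41 − 36) / 0.7167 = 5.0/0.7167 = 6.976 cmH2O·s/L.
C = Vt/(Pplat − PEEP) = 365.0 / (36 − 16) = 365.0/20.0 = 18.25 mL/cmH2O.
τ = R × C = 6.976 × 0.01825 L/cmH2O = 0.1273 s.
Fraction remaining at end-expiration = e^(−Te/τ) = e^(−0.22/0.1273) = 0.1776 → 17.76%.

17.8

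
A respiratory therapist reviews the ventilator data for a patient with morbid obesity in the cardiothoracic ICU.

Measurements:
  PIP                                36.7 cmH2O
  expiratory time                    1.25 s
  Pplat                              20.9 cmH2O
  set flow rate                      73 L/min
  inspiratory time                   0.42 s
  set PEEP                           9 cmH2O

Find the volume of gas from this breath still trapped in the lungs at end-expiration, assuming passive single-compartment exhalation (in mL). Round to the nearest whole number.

Flow: 73 L/min ÷ 60 = 1.2167 L/s.
Vt = flow × Ti = 1.2167 L/s × 0.42 s × 1000 mL/L = 511.01 mL.
R = (PIP − Pplat)/V̇ = (36.7 − 20.9) / 1.2167 = 15.8/1.2167 = 12.986 cmH2O·s/L.
C = Vt/(Pplat − PEEP) = 511.01 / (20.9 − 9) = 511.01/11.9 = 42.942 mL/cmH2O.
τ = R × C = 12.986 × 0.04294 L/cmH2O = 0.5576 s.
Fraction remaining = e^(−Te/τ) = e^(−1.25/0.5576) = 0.1063.
Trapped volume = 511.01 × 0.1063 = 54.32 mL.

54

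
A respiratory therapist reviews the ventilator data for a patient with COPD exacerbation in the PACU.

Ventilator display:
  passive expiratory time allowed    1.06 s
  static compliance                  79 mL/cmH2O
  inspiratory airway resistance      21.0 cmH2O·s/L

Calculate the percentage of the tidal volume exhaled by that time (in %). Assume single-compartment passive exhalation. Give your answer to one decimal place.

τ = R × C = 21.0 × 79 mL/cmH2O = 21.0 × 0.079 L/cmH2O = 1.659 s.
Passive exhalation: V(t)/V₀ = e^(−t/τ) = e^(−1.06/1.659) = 0.5279.
Fraction exhaled = 1 − 0.5279 = 0.4721 → 47.21%.

47.2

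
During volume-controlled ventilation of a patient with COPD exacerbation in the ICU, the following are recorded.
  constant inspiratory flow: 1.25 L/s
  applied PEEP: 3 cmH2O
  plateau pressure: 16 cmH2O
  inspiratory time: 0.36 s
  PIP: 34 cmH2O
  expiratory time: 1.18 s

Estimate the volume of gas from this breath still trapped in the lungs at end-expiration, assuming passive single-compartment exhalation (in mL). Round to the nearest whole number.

42

Vt = flow × Ti = 1.25 L/s × 0.36 s × 1000 mL/L = 450.0 mL.
R = (PIP − Pplat)/V̇ = (34 − 16) / 1.25 = 18.0/1.25 = 14.4 cmH2O·s/L.
C = Vt/(Pplat − PEEP) = 450.0 / (16 − 3) = 450.0/13.0 = 34.615 mL/cmH2O.
τ = R × C = 14.4 × 0.03462 L/cmH2O = 0.4985 s.
Fraction remaining = e^(−Te/τ) = e^(−1.18/0.4985) = 0.09375.
Trapped volume = 450.0 × 0.09375 = 42.188 mL.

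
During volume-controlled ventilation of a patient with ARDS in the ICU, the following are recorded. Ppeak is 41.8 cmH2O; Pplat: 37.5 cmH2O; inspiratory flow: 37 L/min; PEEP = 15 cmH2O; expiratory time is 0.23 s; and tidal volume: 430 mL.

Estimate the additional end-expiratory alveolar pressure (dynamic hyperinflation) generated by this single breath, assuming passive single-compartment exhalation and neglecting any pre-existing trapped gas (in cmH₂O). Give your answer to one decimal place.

Flow: 37 L/min ÷ 60 = 0.6167 L/s.
R = (PIP − Pplat)/V̇ = (41.8 − 37.5) / 0.6167 = 4.3/0.6167 = 6.973 cmH2O·s/L.
C = Vt/(Pplat − PEEP) = 430.0 / (37.5 − 15) = 430.0/22.5 = 19.111 mL/cmH2O.
τ = R × C = 6.973 × 0.01911 L/cmH2O = 0.1333 s.
Fraction remaining = e^(−Te/τ) = e^(−0.23/0.1333) = 0.1781; trapped volume = 430.0 × 0.1781 = 76.583 mL.
Additional alveolar pressure from trapping ≈ V_trapped / C = 76.583 / 19.111 = 4.007 cmH2O.

4.0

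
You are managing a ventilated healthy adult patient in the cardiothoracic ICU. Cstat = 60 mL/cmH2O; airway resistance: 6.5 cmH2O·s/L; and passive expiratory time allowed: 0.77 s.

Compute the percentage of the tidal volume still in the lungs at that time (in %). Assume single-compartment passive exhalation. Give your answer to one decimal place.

τ = R × C = 6.5 × 60 mL/cmH2O = 6.5 × 0.060 L/cmH2O = 0.39 s.
Passive exhalation: V(t)/V₀ = e^(−t/τ) = e^(−0.77/0.39) = 0.1389.
Fraction remaining = 0.1389 → 13.89%.

13.9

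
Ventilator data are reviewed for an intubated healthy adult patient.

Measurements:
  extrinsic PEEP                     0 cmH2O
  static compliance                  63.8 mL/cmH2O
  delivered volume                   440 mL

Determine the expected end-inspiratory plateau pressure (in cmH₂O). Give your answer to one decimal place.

Pplat = PEEP + Vt / Cstat = 0 + 440 / 63.8 = 0 + 6.897 = 6.897 cmH2O.

6.9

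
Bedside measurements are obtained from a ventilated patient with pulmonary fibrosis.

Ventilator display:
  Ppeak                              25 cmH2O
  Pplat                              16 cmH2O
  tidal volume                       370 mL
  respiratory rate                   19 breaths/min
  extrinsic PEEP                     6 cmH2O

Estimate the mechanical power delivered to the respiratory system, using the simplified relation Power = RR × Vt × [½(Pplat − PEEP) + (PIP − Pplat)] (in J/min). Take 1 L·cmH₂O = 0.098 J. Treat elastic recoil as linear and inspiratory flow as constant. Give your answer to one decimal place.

9.6

Per-breath work = Vt × [½(Pplat−PEEP) + (PIP−Pplat)] = 0.370 × [0.5×10.0 + 9.0] = 0.370 × 14.0 = 5.18 L·cmH2O.
Power = 19 × 5.18 = 98.42 L·cmH2O/min.
× 0.098 J/(L·cmH2O) → 9.645 J/min.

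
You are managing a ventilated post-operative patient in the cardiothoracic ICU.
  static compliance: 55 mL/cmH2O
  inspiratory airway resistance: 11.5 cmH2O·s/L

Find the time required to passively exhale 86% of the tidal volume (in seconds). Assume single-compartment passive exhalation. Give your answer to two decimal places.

τ = R × C = 11.5 × 55 mL/cmH2O = 11.5 × 0.055 L/cmH2O = 0.6325 s.
Exhaled fraction f = 1 − e^(−t/τ) → t = −τ·ln(1 − f) = −0.6325·ln(0.14) = 1.244 s.

1.24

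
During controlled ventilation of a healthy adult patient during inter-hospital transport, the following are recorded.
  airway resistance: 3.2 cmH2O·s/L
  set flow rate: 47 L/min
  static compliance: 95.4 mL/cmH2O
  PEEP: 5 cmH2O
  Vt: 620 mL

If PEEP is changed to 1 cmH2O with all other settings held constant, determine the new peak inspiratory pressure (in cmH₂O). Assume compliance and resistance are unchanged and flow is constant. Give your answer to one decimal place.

Flow: 47 L/min ÷ 60 = 0.7833 L/s.
PIP = Vt/C + R·V̇ + PEEP (constant-flow equation of motion).
Only the baseline term changes: ΔPIP = ΔPEEP = 1 − 5 = -4.0 cmH2O.
Original PIP = 620/95.4 + 3.2×0.7833 + 5 = 14.006 cmH2O; new PIP = 14.006 + (-4.0) = 10.006 cmH2O.

10.0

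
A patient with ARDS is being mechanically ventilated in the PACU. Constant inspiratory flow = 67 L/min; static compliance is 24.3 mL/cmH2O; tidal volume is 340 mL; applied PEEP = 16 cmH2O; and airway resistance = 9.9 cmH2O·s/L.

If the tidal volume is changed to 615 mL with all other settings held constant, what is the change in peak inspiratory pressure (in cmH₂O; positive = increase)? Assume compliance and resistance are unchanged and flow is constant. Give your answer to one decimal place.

11.3

PIP = Vt/C + R·V̇ + PEEP (constant-flow equation of motion).
Only the elastic term changes: ΔPIP = ΔVt / C = (615 − 340) / 24.3 = 11.317 cmH2O.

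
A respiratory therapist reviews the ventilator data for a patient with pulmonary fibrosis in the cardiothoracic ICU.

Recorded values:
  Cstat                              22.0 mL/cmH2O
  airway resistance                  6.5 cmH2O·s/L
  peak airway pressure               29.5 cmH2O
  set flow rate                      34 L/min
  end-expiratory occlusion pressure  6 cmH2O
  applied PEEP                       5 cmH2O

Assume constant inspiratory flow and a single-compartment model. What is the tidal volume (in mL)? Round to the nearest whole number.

436

Flow: 34 L/min ÷ 60 = 0.5667 L/s.
Total PEEP = 6 cmH2O (set 5 + intrinsic 1); this is the baseline alveolar pressure.
Equation of motion (constant flow): PIP = Vt/C + R·V̇ + PEEP.
Vt/C = PIP − R·V̇ − PEEP = 29.5 − 3.684 − 6 = 19.816 cmH2O.
Vt = C × 19.816 = 22.0 × 19.816 = 435.95 mL.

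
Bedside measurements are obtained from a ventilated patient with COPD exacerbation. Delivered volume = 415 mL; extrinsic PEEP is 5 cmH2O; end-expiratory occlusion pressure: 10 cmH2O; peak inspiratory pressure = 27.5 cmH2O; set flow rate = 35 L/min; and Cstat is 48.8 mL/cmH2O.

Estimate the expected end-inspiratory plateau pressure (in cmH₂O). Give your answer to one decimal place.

End-expiratory occlusion gives total PEEP = 10 cmH2O (intrinsic PEEP = 10 − 5 = 5). Use total PEEP for the elastic gradient.
Pplat = PEEPtotal + Vt / Cstat = 10 + 415 / 48.8 = 10 + 8.504 = 18.504 cmH2O.

18.5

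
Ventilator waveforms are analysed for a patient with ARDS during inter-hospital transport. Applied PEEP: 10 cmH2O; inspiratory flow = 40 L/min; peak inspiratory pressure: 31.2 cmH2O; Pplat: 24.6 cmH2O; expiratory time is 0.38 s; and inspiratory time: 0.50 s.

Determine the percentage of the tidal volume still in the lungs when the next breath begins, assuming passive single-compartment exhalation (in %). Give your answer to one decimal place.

18.6

Flow: 40 L/min ÷ 60 = 0.6667 L/s.
Vt = flow × Ti = 0.6667 L/s × 0.50 s × 1000 mL/L = 333.35 mL.
R = (PIP − Pplat)/V̇ = (31.2 − 24.6) / 0.6667 = 6.6/0.6667 = 9.9 cmH2O·s/L.
C = Vt/(Pplat − PEEP) = 333.35 / (24.6 − 10) = 333.35/14.6 = 22.832 mL/cmH2O.
τ = R × C = 9.9 × 0.02283 L/cmH2O = 0.226 s.
Fraction remaining at end-expiration = e^(−Te/τ) = e^(−0.38/0.226) = 0.1861 → 18.61%.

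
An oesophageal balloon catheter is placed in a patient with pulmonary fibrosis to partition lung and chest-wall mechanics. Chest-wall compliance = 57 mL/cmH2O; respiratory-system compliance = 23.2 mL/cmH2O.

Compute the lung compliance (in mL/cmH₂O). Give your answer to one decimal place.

1/CL = 1/Crs − 1/Ccw.
1/CL = 1/23.2 − 1/57 = 0.02556.
CL = 39.124 mL/cmH2O.

39.1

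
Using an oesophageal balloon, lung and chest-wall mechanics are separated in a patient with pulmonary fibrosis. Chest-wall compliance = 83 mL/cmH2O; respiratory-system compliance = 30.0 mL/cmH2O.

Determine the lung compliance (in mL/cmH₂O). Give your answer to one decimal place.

47.0

1/CL = 1/Crs − 1/Ccw.
1/CL = 1/30.0 − 1/83 = 0.02129.
CL = 46.97 mL/cmH2O.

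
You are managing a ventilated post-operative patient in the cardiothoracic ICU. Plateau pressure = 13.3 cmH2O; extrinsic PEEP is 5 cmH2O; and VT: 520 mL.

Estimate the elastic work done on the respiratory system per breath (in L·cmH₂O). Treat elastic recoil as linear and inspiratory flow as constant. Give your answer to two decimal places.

2.16

Elastic work ≈ ½ × (Pplat − PEEP) × Vt = 0.5 × (13.3 − 5) × 0.520 L = 0.5 × 8.3 × 0.520 = 2.158 L·cmH2O.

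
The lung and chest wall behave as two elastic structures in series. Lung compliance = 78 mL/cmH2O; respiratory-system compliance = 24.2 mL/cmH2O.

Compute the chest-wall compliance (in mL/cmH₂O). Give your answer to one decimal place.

35.1

1/Ccw = 1/Crs − 1/CL.
1/Ccw = 1/24.2 − 1/78 = 0.0285.
Ccw = 35.088 mL/cmH2O.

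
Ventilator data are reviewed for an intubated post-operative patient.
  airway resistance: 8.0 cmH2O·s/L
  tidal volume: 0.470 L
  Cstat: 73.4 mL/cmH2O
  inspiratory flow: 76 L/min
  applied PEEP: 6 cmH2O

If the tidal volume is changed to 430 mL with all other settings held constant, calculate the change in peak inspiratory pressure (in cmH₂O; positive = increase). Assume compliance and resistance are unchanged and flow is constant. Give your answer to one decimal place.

PIP = Vt/C + R·V̇ + PEEP (constant-flow equation of motion).
Only the elastic term changes: ΔPIP = ΔVt / C = (430 − 470) / 73.4 = -0.545 cmH2O.

-0.5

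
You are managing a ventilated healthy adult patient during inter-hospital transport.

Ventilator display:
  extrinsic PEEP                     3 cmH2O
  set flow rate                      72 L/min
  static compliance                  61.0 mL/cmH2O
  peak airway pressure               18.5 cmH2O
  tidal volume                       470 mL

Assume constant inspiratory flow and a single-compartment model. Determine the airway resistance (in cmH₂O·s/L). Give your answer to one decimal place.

Flow: 72 L/min ÷ 60 = 1.2 L/s.
Equation of motion (constant flow): PIP = Vt/C + R·V̇ + PEEP.
R·V̇ = PIP − Vt/C − PEEP = 18.5 − 470/61.0 − 3 = 18.5 − 7.705 − 3 = 7.795 cmH2O.
R = 7.795 / 1.2 = 6.496 cmH2O·s/L.

6.5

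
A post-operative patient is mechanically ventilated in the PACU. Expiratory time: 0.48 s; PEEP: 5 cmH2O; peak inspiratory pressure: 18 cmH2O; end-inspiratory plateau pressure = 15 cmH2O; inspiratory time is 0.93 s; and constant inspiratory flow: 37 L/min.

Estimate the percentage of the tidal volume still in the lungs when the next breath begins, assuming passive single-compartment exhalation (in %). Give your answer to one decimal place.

Flow: 37 L/min ÷ 60 = 0.6167 L/s.
Vt = flow × Ti = 0.6167 L/s × 0.93 s × 1000 mL/L = 573.53 mL.
R = (PIP − Pplat)/V̇ = (18 − 15) / 0.6167 = 3.0/0.6167 = 4.865 cmH2O·s/L.
C = Vt/(Pplat − PEEP) = 573.53 / (15 − 5) = 573.53/10.0 = 57.353 mL/cmH2O.
τ = R × C = 4.865 × 0.05735 L/cmH2O = 0.279 s.
Fraction remaining at end-expiration = e^(−Te/τ) = e^(−0.48/0.279) = 0.179 → 17.9%.

17.9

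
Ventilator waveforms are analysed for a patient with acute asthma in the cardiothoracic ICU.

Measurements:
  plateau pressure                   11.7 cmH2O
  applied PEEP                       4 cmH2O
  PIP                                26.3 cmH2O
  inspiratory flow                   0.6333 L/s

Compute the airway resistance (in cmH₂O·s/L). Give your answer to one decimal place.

23.1

Raw = (PIP − Pplat) / flow = (26.3 − 11.7) / 0.6333 = 14.6 / 0.6333 = 23.054 cmH2O·s/L.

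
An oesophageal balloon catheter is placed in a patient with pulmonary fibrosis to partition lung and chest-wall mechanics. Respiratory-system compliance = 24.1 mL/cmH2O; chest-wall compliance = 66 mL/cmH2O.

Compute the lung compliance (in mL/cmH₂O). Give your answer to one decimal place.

38.0

1/CL = 1/Crs − 1/Ccw.
1/CL = 1/24.1 − 1/66 = 0.02634.
CL = 37.965 mL/cmH2O.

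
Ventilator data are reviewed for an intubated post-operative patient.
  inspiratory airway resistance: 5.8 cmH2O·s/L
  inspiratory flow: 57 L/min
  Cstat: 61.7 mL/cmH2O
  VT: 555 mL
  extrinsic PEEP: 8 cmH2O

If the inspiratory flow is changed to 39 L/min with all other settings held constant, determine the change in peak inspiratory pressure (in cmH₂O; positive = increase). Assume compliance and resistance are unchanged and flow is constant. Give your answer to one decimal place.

-1.7

Flow: 57 L/min ÷ 60 = 0.95 L/s.
New flow: 39 L/min ÷ 60 = 0.65 L/s.
PIP = Vt/C + R·V̇ + PEEP (constant-flow equation of motion).
Only the resistive term changes: ΔPIP = R × ΔV̇ = 5.8 × (0.65 − 0.95) = 5.8 × -0.3 = -1.74 cmH2O.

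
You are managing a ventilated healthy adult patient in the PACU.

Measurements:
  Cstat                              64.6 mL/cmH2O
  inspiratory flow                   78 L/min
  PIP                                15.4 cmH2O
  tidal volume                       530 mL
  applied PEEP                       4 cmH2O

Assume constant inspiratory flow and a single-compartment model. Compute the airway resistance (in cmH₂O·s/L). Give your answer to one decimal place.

Flow: 78 L/min ÷ 60 = 1.3 L/s.
Equation of motion (constant flow): PIP = Vt/C + R·V̇ + PEEP.
R·V̇ = PIP − Vt/C − PEEP = 15.4 − 530/64.6 − 4 = 15.4 − 8.204 − 4 = 3.196 cmH2O.
R = 3.196 / 1.3 = 2.458 cmH2O·s/L.

2.5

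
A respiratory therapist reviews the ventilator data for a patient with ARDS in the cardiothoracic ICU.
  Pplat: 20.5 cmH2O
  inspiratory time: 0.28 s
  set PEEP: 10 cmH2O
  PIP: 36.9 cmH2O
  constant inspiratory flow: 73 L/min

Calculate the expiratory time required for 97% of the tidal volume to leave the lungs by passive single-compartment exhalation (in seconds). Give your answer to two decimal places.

Flow: 73 L/min ÷ 60 = 1.2167 L/s.
Vt = flow × Ti = 1.2167 L/s × 0.28 s × 1000 mL/L = 340.68 mL.
R = (PIP − Pplat)/V̇ = (36.9 − 20.5) / 1.2167 = 16.4/1.2167 = 13.479 cmH2O·s/L.
C = Vt/(Pplat − PEEP) = 340.68 / (20.5 − 10) = 340.68/10.5 = 32.446 mL/cmH2O.
τ = R × C = 13.479 × 0.03245 L/cmH2O = 0.4374 s.
t = −τ·ln(1 − 0.97) = −0.4374·ln(0.03) = 1.534 s.

1.53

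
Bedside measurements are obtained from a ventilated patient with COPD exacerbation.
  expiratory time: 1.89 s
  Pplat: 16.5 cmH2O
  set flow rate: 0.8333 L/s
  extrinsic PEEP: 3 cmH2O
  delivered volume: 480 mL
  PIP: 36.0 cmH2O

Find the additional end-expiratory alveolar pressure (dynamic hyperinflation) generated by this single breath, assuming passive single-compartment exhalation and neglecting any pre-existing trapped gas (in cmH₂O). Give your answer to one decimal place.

1.4

R = (PIP − Pplat)/V̇ = (36.0 − 16.5) / 0.8333 = 19.5/0.8333 = 23.401 cmH2O·s/L.
C = Vt/(Pplat − PEEP) = 480.0 / (16.5 − 3) = 480.0/13.5 = 35.556 mL/cmH2O.
τ = R × C = 23.401 × 0.03556 L/cmH2O = 0.8321 s.
Fraction remaining = e^(−Te/τ) = e^(−1.89/0.8321) = 0.1032; trapped volume = 480.0 × 0.1032 = 49.536 mL.
Additional alveolar pressure from trapping ≈ V_trapped / C = 49.536 / 35.556 = 1.393 cmH2O.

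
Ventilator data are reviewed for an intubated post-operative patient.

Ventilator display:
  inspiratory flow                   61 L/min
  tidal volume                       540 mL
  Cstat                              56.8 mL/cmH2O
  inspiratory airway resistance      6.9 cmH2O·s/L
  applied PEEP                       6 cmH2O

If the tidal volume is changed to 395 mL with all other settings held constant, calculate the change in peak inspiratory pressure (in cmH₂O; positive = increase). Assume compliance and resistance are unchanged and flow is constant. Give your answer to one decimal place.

PIP = Vt/C + R·V̇ + PEEP (constant-flow equation of motion).
Only the elastic term changes: ΔPIP = ΔVt / C = (395 − 540) / 56.8 = -2.553 cmH2O.

-2.6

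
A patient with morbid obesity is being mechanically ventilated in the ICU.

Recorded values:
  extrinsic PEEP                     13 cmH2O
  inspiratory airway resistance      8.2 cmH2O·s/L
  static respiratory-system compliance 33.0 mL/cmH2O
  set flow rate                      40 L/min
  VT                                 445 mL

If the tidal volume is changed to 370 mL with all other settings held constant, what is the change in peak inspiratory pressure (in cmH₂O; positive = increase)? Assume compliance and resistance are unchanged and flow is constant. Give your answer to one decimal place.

PIP = Vt/C + R·V̇ + PEEP (constant-flow equation of motion).
Only the elastic term changes: ΔPIP = ΔVt / C = (370 − 445) / 33.0 = -2.273 cmH2O.

-2.3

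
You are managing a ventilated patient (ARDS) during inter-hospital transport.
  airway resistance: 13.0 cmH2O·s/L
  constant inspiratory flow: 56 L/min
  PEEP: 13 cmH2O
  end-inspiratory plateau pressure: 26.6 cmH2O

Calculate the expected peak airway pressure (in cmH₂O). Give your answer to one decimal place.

Flow: 56 L/min ÷ 60 = 0.9333 L/s.
PIP = Pplat + Raw × flow = 26.6 + 13.0 × 0.9333 = 26.6 + 12.133 = 38.733 cmH2O.

38.7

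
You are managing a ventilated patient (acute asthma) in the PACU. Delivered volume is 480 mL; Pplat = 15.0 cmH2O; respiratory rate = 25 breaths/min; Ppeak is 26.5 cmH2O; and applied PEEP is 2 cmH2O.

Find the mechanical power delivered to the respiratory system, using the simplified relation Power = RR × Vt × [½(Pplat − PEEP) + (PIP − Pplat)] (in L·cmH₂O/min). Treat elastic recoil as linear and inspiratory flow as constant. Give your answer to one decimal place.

Per-breath work = Vt × [½(Pplat−PEEP) + (PIP−Pplat)] = 0.480 × [0.5×13.0 + 11.5] = 0.480 × 18.0 = 8.64 L·cmH2O.
Power = 25 × 8.64 = 216.0 L·cmH2O/min.

216.0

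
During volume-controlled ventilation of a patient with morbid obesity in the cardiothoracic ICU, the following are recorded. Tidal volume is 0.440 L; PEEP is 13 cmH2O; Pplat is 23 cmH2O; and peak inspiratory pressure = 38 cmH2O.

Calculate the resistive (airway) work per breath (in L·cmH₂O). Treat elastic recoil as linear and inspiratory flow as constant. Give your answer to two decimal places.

6.60

With constant inspiratory flow the resistive pressure is constant at PIP − Pplat = 38 − 23 = 15.0 cmH2O, so resistive work = 15.0 × 0.440 = 6.6 L·cmH2O.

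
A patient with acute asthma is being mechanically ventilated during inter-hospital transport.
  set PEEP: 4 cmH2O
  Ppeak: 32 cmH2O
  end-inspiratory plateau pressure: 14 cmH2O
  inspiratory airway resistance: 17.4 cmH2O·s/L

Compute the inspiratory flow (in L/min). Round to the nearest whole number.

flow = (PIP − Pplat) / Raw = (32 − 14) / 17.4 = 1.034 L/s × 60 = 62.04 L/min.

62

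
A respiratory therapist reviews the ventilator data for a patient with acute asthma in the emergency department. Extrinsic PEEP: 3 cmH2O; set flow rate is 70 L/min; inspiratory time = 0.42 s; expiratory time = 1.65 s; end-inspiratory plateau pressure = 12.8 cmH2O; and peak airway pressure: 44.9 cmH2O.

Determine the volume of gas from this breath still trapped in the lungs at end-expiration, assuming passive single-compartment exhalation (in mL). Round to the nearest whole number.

148

Flow: 70 L/min ÷ 60 = 1.1667 L/s.
Vt = flow × Ti = 1.1667 L/s × 0.42 s × 1000 mL/L = 490.01 mL.
R = (PIP − Pplat)/V̇ = (44.9 − 12.8) / 1.1667 = 32.1/1.1667 = 27.513 cmH2O·s/L.
C = Vt/(Pplat − PEEP) = 490.01 / (12.8 − 3) = 490.01/9.8 = 50.001 mL/cmH2O.
τ = R × C = 27.513 × 0.05 L/cmH2O = 1.376 s.
Fraction remaining = e^(−Te/τ) = e^(−1.65/1.376) = 0.3015.
Trapped volume = 490.01 × 0.3015 = 147.74 mL.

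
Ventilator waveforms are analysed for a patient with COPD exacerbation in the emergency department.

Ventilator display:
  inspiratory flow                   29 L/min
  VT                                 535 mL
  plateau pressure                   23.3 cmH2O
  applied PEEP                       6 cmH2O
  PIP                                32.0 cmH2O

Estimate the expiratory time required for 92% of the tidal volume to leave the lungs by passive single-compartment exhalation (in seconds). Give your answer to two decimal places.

Flow: 29 L/min ÷ 60 = 0.4833 L/s.
R = (PIP − Pplat)/V̇ = (32.0 − 23.3) / 0.4833 = 8.7/0.4833 = 18.001 cmH2O·s/L.
C = Vt/(Pplat − PEEP) = 535.0 / (23.3 − 6) = 535.0/17.3 = 30.925 mL/cmH2O.
τ = R × C = 18.001 × 0.03093 L/cmH2O = 0.5568 s.
t = −τ·ln(1 − 0.92) = −0.5568·ln(0.08) = 1.406 s.

1.41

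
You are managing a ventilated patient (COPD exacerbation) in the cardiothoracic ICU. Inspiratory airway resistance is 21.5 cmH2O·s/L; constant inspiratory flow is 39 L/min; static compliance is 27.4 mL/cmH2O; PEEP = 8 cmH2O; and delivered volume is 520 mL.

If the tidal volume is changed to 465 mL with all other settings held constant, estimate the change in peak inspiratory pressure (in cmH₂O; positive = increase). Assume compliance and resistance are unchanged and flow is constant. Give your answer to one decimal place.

-2.0

PIP = Vt/C + R·V̇ + PEEP (constant-flow equation of motion).
Only the elastic term changes: ΔPIP = ΔVt / C = (465 − 520) / 27.4 = -2.007 cmH2O.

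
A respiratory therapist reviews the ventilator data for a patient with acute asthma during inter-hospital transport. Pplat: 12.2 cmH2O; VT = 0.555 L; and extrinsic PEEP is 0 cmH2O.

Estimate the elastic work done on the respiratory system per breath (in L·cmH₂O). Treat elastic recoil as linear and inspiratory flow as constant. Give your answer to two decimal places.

3.39

Elastic work ≈ ½ × (Pplat − PEEP) × Vt = 0.5 × (12.2 − 0) × 0.555 L = 0.5 × 12.2 × 0.555 = 3.386 L·cmH2O.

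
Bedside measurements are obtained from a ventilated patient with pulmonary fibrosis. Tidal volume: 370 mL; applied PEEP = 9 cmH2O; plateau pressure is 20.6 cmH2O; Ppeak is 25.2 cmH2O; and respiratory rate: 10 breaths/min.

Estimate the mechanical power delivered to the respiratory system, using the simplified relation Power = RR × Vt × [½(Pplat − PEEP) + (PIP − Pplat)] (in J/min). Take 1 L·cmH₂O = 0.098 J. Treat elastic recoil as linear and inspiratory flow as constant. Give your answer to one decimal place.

3.8

Per-breath work = Vt × [½(Pplat−PEEP) + (PIP−Pplat)] = 0.370 × [0.5×11.6 + 4.6] = 0.370 × 10.4 = 3.848 L·cmH2O.
Power = 10 × 3.848 = 38.48 L·cmH2O/min.
× 0.098 J/(L·cmH2O) → 3.771 J/min.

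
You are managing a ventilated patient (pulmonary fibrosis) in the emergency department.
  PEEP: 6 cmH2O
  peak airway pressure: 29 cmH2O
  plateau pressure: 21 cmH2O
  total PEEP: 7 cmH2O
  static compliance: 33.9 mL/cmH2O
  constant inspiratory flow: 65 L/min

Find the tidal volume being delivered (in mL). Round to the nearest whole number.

475

End-expiratory occlusion gives total PEEP = 7 cmH2O (intrinsic PEEP = 7 − 6 = 1). Use total PEEP for the elastic gradient.
Vt = Cstat × (Pplat − PEEPtotal) = 33.9 × (21 − 7) = 33.9 × 14.0 = 474.6 mL.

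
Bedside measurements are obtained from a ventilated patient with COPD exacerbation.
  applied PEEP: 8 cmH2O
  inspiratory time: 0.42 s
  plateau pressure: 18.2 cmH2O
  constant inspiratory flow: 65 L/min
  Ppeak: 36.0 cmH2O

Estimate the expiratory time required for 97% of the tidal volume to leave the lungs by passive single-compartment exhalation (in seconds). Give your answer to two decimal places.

Flow: 65 L/min ÷ 60 = 1.0833 L/s.
Vt = flow × Ti = 1.0833 L/s × 0.42 s × 1000 mL/L = 454.99 mL.
R = (PIP − Pplat)/V̇ = (36.0 − 18.2) / 1.0833 = 17.8/1.0833 = 16.431 cmH2O·s/L.
C = Vt/(Pplat − PEEP) = 454.99 / (18.2 − 8) = 454.99/10.2 = 44.607 mL/cmH2O.
τ = R × C = 16.431 × 0.04461 L/cmH2O = 0.733 s.
t = −τ·ln(1 − 0.97) = −0.733·ln(0.03) = 2.57 s.

2.57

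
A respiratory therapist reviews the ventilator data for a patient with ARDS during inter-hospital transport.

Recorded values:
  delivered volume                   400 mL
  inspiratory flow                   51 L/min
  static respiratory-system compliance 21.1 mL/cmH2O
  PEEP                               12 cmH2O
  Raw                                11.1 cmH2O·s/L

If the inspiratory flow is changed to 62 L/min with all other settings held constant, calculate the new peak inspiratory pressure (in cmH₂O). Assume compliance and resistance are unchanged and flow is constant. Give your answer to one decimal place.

42.4

Flow: 51 L/min ÷ 60 = 0.85 L/s.
New flow: 62 L/min ÷ 60 = 1.0333 L/s.
PIP = Vt/C + R·V̇ + PEEP (constant-flow equation of motion).
Only the resistive term changes: ΔPIP = R × ΔV̇ = 11.1 × (1.0333 − 0.85) = 11.1 × 0.1833 = 2.035 cmH2O.
Original PIP = 400/21.1 + 11.1×0.85 + 12 = 40.392 cmH2O; new PIP = 40.392 + (2.035) = 42.427 cmH2O.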